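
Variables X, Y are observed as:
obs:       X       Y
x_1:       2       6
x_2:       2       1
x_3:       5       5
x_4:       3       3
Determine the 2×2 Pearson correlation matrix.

Step 1 — column means:
  mean(X) = (2 + 2 + 5 + 3) / 4 = 12/4 = 3
  mean(Y) = (6 + 1 + 5 + 3) / 4 = 15/4 = 3.75

Step 2 — sample variances and covariances s[i,j] = (1/(n-1)) · Σ_k (x_{k,i} - mean_i) · (x_{k,j} - mean_j), with n-1 = 3:
  s[X,X] = ((-1)·(-1) + (-1)·(-1) + (2)·(2) + (0)·(0)) / 3 = 6/3 = 2
  s[X,Y] = ((-1)·(2.25) + (-1)·(-2.75) + (2)·(1.25) + (0)·(-0.75)) / 3 = 3/3 = 1
  s[Y,Y] = ((2.25)·(2.25) + (-2.75)·(-2.75) + (1.25)·(1.25) + (-0.75)·(-0.75)) / 3 = 14.75/3 = 4.9167
  Sample standard deviations s_i = √(s[i,i]):
  s(X) = √(2) = 1.4142
  s(Y) = √(4.9167) = 2.2174

Step 3 — r_{ij} = s_{ij} / (s_i · s_j):
  r[X,X] = 1 (diagonal).
  r[X,Y] = 1 / (1.4142 · 2.2174) = 1 / 3.1358 = 0.3189
  r[Y,Y] = 1 (diagonal).

R is symmetric with unit diagonal. Assembling:

R = [[1, 0.3189],
 [0.3189, 1]]


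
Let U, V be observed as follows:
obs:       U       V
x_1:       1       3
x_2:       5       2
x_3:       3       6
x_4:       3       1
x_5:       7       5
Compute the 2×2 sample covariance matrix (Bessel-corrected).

Step 1 — column means:
  mean(U) = (1 + 5 + 3 + 3 + 7) / 5 = 19/5 = 3.8
  mean(V) = (3 + 2 + 6 + 1 + 5) / 5 = 17/5 = 3.4

Step 2 — sample covariance S[i,j] = (1/(n-1)) · Σ_k (x_{k,i} - mean_i) · (x_{k,j} - mean_j), with n-1 = 4.
  S[U,U] = ((-2.8)·(-2.8) + (1.2)·(1.2) + (-0.8)·(-0.8) + (-0.8)·(-0.8) + (3.2)·(3.2)) / 4 = 20.8/4 = 5.2
  S[U,V] = ((-2.8)·(-0.4) + (1.2)·(-1.4) + (-0.8)·(2.6) + (-0.8)·(-2.4) + (3.2)·(1.6)) / 4 = 4.4/4 = 1.1
  S[V,V] = ((-0.4)·(-0.4) + (-1.4)·(-1.4) + (2.6)·(2.6) + (-2.4)·(-2.4) + (1.6)·(1.6)) / 4 = 17.2/4 = 4.3

S is symmetric (S[j,i] = S[i,j]). Assembling:

S = [[5.2, 1.1],
 [1.1, 4.3]]


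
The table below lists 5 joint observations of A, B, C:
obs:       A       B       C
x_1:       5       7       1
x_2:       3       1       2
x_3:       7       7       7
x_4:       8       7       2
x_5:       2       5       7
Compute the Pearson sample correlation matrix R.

Step 1 — column means:
  mean(A) = (5 + 3 + 7 + 8 + 2) / 5 = 25/5 = 5
  mean(B) = (7 + 1 + 7 + 7 + 5) / 5 = 27/5 = 5.4
  mean(C) = (1 + 2 + 7 + 2 + 7) / 5 = 19/5 = 3.8

Step 2 — sample variances and covariances s[i,j] = (1/(n-1)) · Σ_k (x_{k,i} - mean_i) · (x_{k,j} - mean_j), with n-1 = 4:
  s[A,A] = ((0)·(0) + (-2)·(-2) + (2)·(2) + (3)·(3) + (-3)·(-3)) / 4 = 26/4 = 6.5
  s[A,B] = ((0)·(1.6) + (-2)·(-4.4) + (2)·(1.6) + (3)·(1.6) + (-3)·(-0.4)) / 4 = 18/4 = 4.5
  s[A,C] = ((0)·(-2.8) + (-2)·(-1.8) + (2)·(3.2) + (3)·(-1.8) + (-3)·(3.2)) / 4 = -5/4 = -1.25
  s[B,B] = ((1.6)·(1.6) + (-4.4)·(-4.4) + (1.6)·(1.6) + (1.6)·(1.6) + (-0.4)·(-0.4)) / 4 = 27.2/4 = 6.8
  s[B,C] = ((1.6)·(-2.8) + (-4.4)·(-1.8) + (1.6)·(3.2) + (1.6)·(-1.8) + (-0.4)·(3.2)) / 4 = 4.4/4 = 1.1
  s[C,C] = ((-2.8)·(-2.8) + (-1.8)·(-1.8) + (3.2)·(3.2) + (-1.8)·(-1.8) + (3.2)·(3.2)) / 4 = 34.8/4 = 8.7
  Sample standard deviations s_i = √(s[i,i]):
  s(A) = √(6.5) = 2.5495
  s(B) = √(6.8) = 2.6077
  s(C) = √(8.7) = 2.9496

Step 3 — r_{ij} = s_{ij} / (s_i · s_j):
  r[A,A] = 1 (diagonal).
  r[A,B] = 4.5 / (2.5495 · 2.6077) = 4.5 / 6.6483 = 0.6769
  r[A,C] = -1.25 / (2.5495 · 2.9496) = -1.25 / 7.52 = -0.1662
  r[B,B] = 1 (diagonal).
  r[B,C] = 1.1 / (2.6077 · 2.9496) = 1.1 / 7.6916 = 0.143
  r[C,C] = 1 (diagonal).

R is symmetric with unit diagonal. Assembling:

R = [[1, 0.6769, -0.1662],
 [0.6769, 1, 0.143],
 [-0.1662, 0.143, 1]]


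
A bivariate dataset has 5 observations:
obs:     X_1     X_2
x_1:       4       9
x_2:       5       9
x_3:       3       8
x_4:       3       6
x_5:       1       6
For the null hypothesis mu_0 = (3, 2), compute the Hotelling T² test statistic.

Step 1 — sample mean vector:
  mean(X_1) = (4 + 5 + 3 + 3 + 1) / 5 = 16/5 = 3.2
  mean(X_2) = (9 + 9 + 8 + 6 + 6) / 5 = 38/5 = 7.6
  x̄ = (3.2, 7.6),  deviation x̄ - mu_0 = (3.2, 7.6) - (3, 2) = (0.2, 5.6).

Step 2 — sample covariance matrix, S[i,j] = (1/(n-1)) · Σ_k (x_{k,i} - mean_i) · (x_{k,j} - mean_j), divisor n-1 = 4:
  S[X_1,X_1] = ((0.8)·(0.8) + (1.8)·(1.8) + (-0.2)·(-0.2) + (-0.2)·(-0.2) + (-2.2)·(-2.2)) / 4 = 8.8/4 = 2.2
  S[X_1,X_2] = ((0.8)·(1.4) + (1.8)·(1.4) + (-0.2)·(0.4) + (-0.2)·(-1.6) + (-2.2)·(-1.6)) / 4 = 7.4/4 = 1.85
  S[X_2,X_2] = ((1.4)·(1.4) + (1.4)·(1.4) + (0.4)·(0.4) + (-1.6)·(-1.6) + (-1.6)·(-1.6)) / 4 = 9.2/4 = 2.3
  S = [[2.2, 1.85],
 [1.85, 2.3]].

Step 3 — invert S. det(S) = 2.2·2.3 - (1.85)² = 1.6375.
  S^{-1} = (1/det) · [[d, -b], [-b, a]] = [[1.4046, -1.1298],
 [-1.1298, 1.3435]].

Step 4 — quadratic form (x̄ - mu_0)^T · S^{-1} · (x̄ - mu_0):
  S^{-1} · (x̄ - mu_0) = (-6.0458, 7.2977),
  (x̄ - mu_0)^T · [...] = (0.2)·(-6.0458) + (5.6)·(7.2977) = 39.658.

Step 5 — scale by n: T² = 5 · 39.658 = 198.2901.

T² ≈ 198.2901


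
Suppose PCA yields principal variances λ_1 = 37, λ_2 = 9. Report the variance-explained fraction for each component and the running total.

Step 1 — total variance = trace(Sigma) = Σ λ_i = 37 + 9 = 46.

Step 2 — fraction explained by component i = λ_i / Σ λ:
  PC1: 37/46 = 0.8043
  PC2: 9/46 = 0.1957

Step 3 — cumulative fraction after k components = (λ_1 + ... + λ_k) / Σ λ:
  k = 1: 37/46 = 0.8043
  k = 2: (37 + 9)/46 = 46/46 = 1

Summary (fraction, with percent):

explained: PC1 0.8043 (80.43%), PC2 0.1957 (19.57%);  cumulative: 0.8043, 1


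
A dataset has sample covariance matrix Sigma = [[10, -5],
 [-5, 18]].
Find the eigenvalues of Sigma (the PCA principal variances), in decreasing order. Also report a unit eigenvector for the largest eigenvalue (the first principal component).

Step 1 — characteristic polynomial of 2×2 Sigma:
  det(Sigma - λI) = λ² - trace · λ + det = 0.
  trace = 10 + 18 = 28, det = 10·18 - (-5)² = 155.
Step 2 — discriminant:
  Δ = trace² - 4·det = 784 - 620 = 164.
Step 3 — eigenvalues:
  λ = (trace ± √Δ)/2 = (28 ± 12.8062)/2,
  λ_1 = 20.4031,  λ_2 = 7.5969.

Step 4 — unit eigenvector for λ_1: solve (Sigma - λ_1 I)v = 0. First row:
  (10 - 20.4031)·v_x + (-5)·v_y = 0, i.e. (-10.4031)·v_x + (-5)·v_y = 0,
  so v ∝ (b, λ_1 - a) = (-5, 10.4031); multiply by -1 so the first entry is positive: u = (5, -10.4031).
  ||u|| = √((5)² + (-10.4031)²) = √(133.225) ≈ 11.5423,
  v_1 = u/||u|| ≈ (0.4332, -0.9013) (||v_1|| = 1).

λ_1 = 20.4031,  λ_2 = 7.5969;  v_1 ≈ (0.4332, -0.9013)


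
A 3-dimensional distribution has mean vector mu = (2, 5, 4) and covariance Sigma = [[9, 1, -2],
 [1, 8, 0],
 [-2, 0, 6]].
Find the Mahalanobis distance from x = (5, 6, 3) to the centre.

Step 1 — centre the observation: (x - mu) = (3, 1, -1).

Step 2 — invert Sigma (cofactor / det for 3×3, or solve directly):
  Sigma^{-1} = [[0.1218, -0.0152, 0.0406],
 [-0.0152, 0.1269, -0.0051],
 [0.0406, -0.0051, 0.1802]].

Step 3 — form the quadratic (x - mu)^T · Sigma^{-1} · (x - mu):
  Sigma^{-1} · (x - mu) = (0.3096, 0.0863, -0.0635).
  (x - mu)^T · [Sigma^{-1} · (x - mu)] = (3)·(0.3096) + (1)·(0.0863) + (-1)·(-0.0635) = 1.0787.

Step 4 — take square root: d = √(1.0787) ≈ 1.0386.

d(x, mu) = √(1.0787) ≈ 1.0386


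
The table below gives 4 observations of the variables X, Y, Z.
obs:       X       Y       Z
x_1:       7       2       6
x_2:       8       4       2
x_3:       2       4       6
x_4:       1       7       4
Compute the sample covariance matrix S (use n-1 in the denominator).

Step 1 — column means:
  mean(X) = (7 + 8 + 2 + 1) / 4 = 18/4 = 4.5
  mean(Y) = (2 + 4 + 4 + 7) / 4 = 17/4 = 4.25
  mean(Z) = (6 + 2 + 6 + 4) / 4 = 18/4 = 4.5

Step 2 — sample covariance S[i,j] = (1/(n-1)) · Σ_k (x_{k,i} - mean_i) · (x_{k,j} - mean_j), with n-1 = 3.
  S[X,X] = ((2.5)·(2.5) + (3.5)·(3.5) + (-2.5)·(-2.5) + (-3.5)·(-3.5)) / 3 = 37/3 = 12.3333
  S[X,Y] = ((2.5)·(-2.25) + (3.5)·(-0.25) + (-2.5)·(-0.25) + (-3.5)·(2.75)) / 3 = -15.5/3 = -5.1667
  S[X,Z] = ((2.5)·(1.5) + (3.5)·(-2.5) + (-2.5)·(1.5) + (-3.5)·(-0.5)) / 3 = -7/3 = -2.3333
  S[Y,Y] = ((-2.25)·(-2.25) + (-0.25)·(-0.25) + (-0.25)·(-0.25) + (2.75)·(2.75)) / 3 = 12.75/3 = 4.25
  S[Y,Z] = ((-2.25)·(1.5) + (-0.25)·(-2.5) + (-0.25)·(1.5) + (2.75)·(-0.5)) / 3 = -4.5/3 = -1.5
  S[Z,Z] = ((1.5)·(1.5) + (-2.5)·(-2.5) + (1.5)·(1.5) + (-0.5)·(-0.5)) / 3 = 11/3 = 3.6667

S is symmetric (S[j,i] = S[i,j]). Assembling:

S = [[12.3333, -5.1667, -2.3333],
 [-5.1667, 4.25, -1.5],
 [-2.3333, -1.5, 3.6667]]


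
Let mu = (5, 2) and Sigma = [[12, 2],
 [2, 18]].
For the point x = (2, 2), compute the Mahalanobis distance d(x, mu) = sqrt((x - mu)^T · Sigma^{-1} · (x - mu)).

Step 1 — centre the observation: (x - mu) = (-3, 0).

Step 2 — invert Sigma. det(Sigma) = 12·18 - (2)² = 212.
  Sigma^{-1} = (1/det) · [[d, -b], [-b, a]] = [[0.0849, -0.0094],
 [-0.0094, 0.0566]].

Step 3 — form the quadratic (x - mu)^T · Sigma^{-1} · (x - mu):
  Sigma^{-1} · (x - mu) = (-0.2547, 0.0283).
  (x - mu)^T · [Sigma^{-1} · (x - mu)] = (-3)·(-0.2547) + (0)·(0.0283) = 0.7642.

Step 4 — take square root: d = √(0.7642) ≈ 0.8742.

d(x, mu) = √(0.7642) ≈ 0.8742


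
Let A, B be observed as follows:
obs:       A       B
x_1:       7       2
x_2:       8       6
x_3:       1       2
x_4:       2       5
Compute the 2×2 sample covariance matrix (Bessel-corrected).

Step 1 — column means:
  mean(A) = (7 + 8 + 1 + 2) / 4 = 18/4 = 4.5
  mean(B) = (2 + 6 + 2 + 5) / 4 = 15/4 = 3.75

Step 2 — sample covariance S[i,j] = (1/(n-1)) · Σ_k (x_{k,i} - mean_i) · (x_{k,j} - mean_j), with n-1 = 3.
  S[A,A] = ((2.5)·(2.5) + (3.5)·(3.5) + (-3.5)·(-3.5) + (-2.5)·(-2.5)) / 3 = 37/3 = 12.3333
  S[A,B] = ((2.5)·(-1.75) + (3.5)·(2.25) + (-3.5)·(-1.75) + (-2.5)·(1.25)) / 3 = 6.5/3 = 2.1667
  S[B,B] = ((-1.75)·(-1.75) + (2.25)·(2.25) + (-1.75)·(-1.75) + (1.25)·(1.25)) / 3 = 12.75/3 = 4.25

S is symmetric (S[j,i] = S[i,j]). Assembling:

S = [[12.3333, 2.1667],
 [2.1667, 4.25]]


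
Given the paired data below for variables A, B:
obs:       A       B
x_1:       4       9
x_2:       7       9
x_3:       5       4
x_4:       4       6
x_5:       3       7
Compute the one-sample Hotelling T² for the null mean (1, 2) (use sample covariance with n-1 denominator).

Step 1 — sample mean vector:
  mean(A) = (4 + 7 + 5 + 4 + 3) / 5 = 23/5 = 4.6
  mean(B) = (9 + 9 + 4 + 6 + 7) / 5 = 35/5 = 7
  x̄ = (4.6, 7),  deviation x̄ - mu_0 = (4.6, 7) - (1, 2) = (3.6, 5).

Step 2 — sample covariance matrix, S[i,j] = (1/(n-1)) · Σ_k (x_{k,i} - mean_i) · (x_{k,j} - mean_j), divisor n-1 = 4:
  S[A,A] = ((-0.6)·(-0.6) + (2.4)·(2.4) + (0.4)·(0.4) + (-0.6)·(-0.6) + (-1.6)·(-1.6)) / 4 = 9.2/4 = 2.3
  S[A,B] = ((-0.6)·(2) + (2.4)·(2) + (0.4)·(-3) + (-0.6)·(-1) + (-1.6)·(0)) / 4 = 3/4 = 0.75
  S[B,B] = ((2)·(2) + (2)·(2) + (-3)·(-3) + (-1)·(-1) + (0)·(0)) / 4 = 18/4 = 4.5
  S = [[2.3, 0.75],
 [0.75, 4.5]].

Step 3 — invert S. det(S) = 2.3·4.5 - (0.75)² = 9.7875.
  S^{-1} = (1/det) · [[d, -b], [-b, a]] = [[0.4598, -0.0766],
 [-0.0766, 0.235]].

Step 4 — quadratic form (x̄ - mu_0)^T · S^{-1} · (x̄ - mu_0):
  S^{-1} · (x̄ - mu_0) = (1.272, 0.8991),
  (x̄ - mu_0)^T · [...] = (3.6)·(1.272) + (5)·(0.8991) = 9.0748.

Step 5 — scale by n: T² = 5 · 9.0748 = 45.3742.

T² ≈ 45.3742


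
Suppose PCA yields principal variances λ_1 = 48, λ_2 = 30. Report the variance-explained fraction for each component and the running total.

Step 1 — total variance = trace(Sigma) = Σ λ_i = 48 + 30 = 78.

Step 2 — fraction explained by component i = λ_i / Σ λ:
  PC1: 48/78 = 0.6154
  PC2: 30/78 = 0.3846

Step 3 — cumulative fraction after k components = (λ_1 + ... + λ_k) / Σ λ:
  k = 1: 48/78 = 0.6154
  k = 2: (48 + 30)/78 = 78/78 = 1

Summary (fraction, with percent):

explained: PC1 0.6154 (61.54%), PC2 0.3846 (38.46%);  cumulative: 0.6154, 1


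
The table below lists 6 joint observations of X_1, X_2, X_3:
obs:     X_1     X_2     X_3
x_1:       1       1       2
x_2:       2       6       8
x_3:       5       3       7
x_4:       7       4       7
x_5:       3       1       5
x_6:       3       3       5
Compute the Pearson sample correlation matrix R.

Step 1 — column means:
  mean(X_1) = (1 + 2 + 5 + 7 + 3 + 3) / 6 = 21/6 = 3.5
  mean(X_2) = (1 + 6 + 3 + 4 + 1 + 3) / 6 = 18/6 = 3
  mean(X_3) = (2 + 8 + 7 + 7 + 5 + 5) / 6 = 34/6 = 5.6667

Step 2 — sample variances and covariances s[i,j] = (1/(n-1)) · Σ_k (x_{k,i} - mean_i) · (x_{k,j} - mean_j), with n-1 = 5:
  s[X_1,X_1] = ((-2.5)·(-2.5) + (-1.5)·(-1.5) + (1.5)·(1.5) + (3.5)·(3.5) + (-0.5)·(-0.5) + (-0.5)·(-0.5)) / 5 = 23.5/5 = 4.7
  s[X_1,X_2] = ((-2.5)·(-2) + (-1.5)·(3) + (1.5)·(0) + (3.5)·(1) + (-0.5)·(-2) + (-0.5)·(0)) / 5 = 5/5 = 1
  s[X_1,X_3] = ((-2.5)·(-3.6667) + (-1.5)·(2.3333) + (1.5)·(1.3333) + (3.5)·(1.3333) + (-0.5)·(-0.6667) + (-0.5)·(-0.6667)) / 5 = 13/5 = 2.6
  s[X_2,X_2] = ((-2)·(-2) + (3)·(3) + (0)·(0) + (1)·(1) + (-2)·(-2) + (0)·(0)) / 5 = 18/5 = 3.6
  s[X_2,X_3] = ((-2)·(-3.6667) + (3)·(2.3333) + (0)·(1.3333) + (1)·(1.3333) + (-2)·(-0.6667) + (0)·(-0.6667)) / 5 = 17/5 = 3.4
  s[X_3,X_3] = ((-3.6667)·(-3.6667) + (2.3333)·(2.3333) + (1.3333)·(1.3333) + (1.3333)·(1.3333) + (-0.6667)·(-0.6667) + (-0.6667)·(-0.6667)) / 5 = 23.3333/5 = 4.6667
  Sample standard deviations s_i = √(s[i,i]):
  s(X_1) = √(4.7) = 2.1679
  s(X_2) = √(3.6) = 1.8974
  s(X_3) = √(4.6667) = 2.1602

Step 3 — r_{ij} = s_{ij} / (s_i · s_j):
  r[X_1,X_1] = 1 (diagonal).
  r[X_1,X_2] = 1 / (2.1679 · 1.8974) = 1 / 4.1134 = 0.2431
  r[X_1,X_3] = 2.6 / (2.1679 · 2.1602) = 2.6 / 4.6833 = 0.5552
  r[X_2,X_2] = 1 (diagonal).
  r[X_2,X_3] = 3.4 / (1.8974 · 2.1602) = 3.4 / 4.0988 = 0.8295
  r[X_3,X_3] = 1 (diagonal).

R is symmetric with unit diagonal. Assembling:

R = [[1, 0.2431, 0.5552],
 [0.2431, 1, 0.8295],
 [0.5552, 0.8295, 1]]


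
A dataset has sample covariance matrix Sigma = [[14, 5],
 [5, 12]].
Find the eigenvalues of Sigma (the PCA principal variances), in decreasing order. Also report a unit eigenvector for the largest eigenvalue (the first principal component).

Step 1 — characteristic polynomial of 2×2 Sigma:
  det(Sigma - λI) = λ² - trace · λ + det = 0.
  trace = 14 + 12 = 26, det = 14·12 - (5)² = 143.
Step 2 — discriminant:
  Δ = trace² - 4·det = 676 - 572 = 104.
Step 3 — eigenvalues:
  λ = (trace ± √Δ)/2 = (26 ± 10.198)/2,
  λ_1 = 18.099,  λ_2 = 7.901.

Step 4 — unit eigenvector for λ_1: solve (Sigma - λ_1 I)v = 0. First row:
  (14 - 18.099)·v_x + (5)·v_y = 0, i.e. (-4.099)·v_x + (5)·v_y = 0,
  so v ∝ (b, λ_1 - a) = (5, 4.099) = u.
  ||u|| = √((5)² + (4.099)²) = √(41.802) ≈ 6.4654,
  v_1 = u/||u|| ≈ (0.7733, 0.634) (||v_1|| = 1).

λ_1 = 18.099,  λ_2 = 7.901;  v_1 ≈ (0.7733, 0.634)


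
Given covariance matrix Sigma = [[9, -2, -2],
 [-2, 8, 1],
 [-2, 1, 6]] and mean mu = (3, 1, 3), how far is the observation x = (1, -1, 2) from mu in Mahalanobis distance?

Step 1 — centre the observation: (x - mu) = (-2, -2, -1).

Step 2 — invert Sigma (cofactor / det for 3×3, or solve directly):
  Sigma^{-1} = [[0.1253, 0.0267, 0.0373],
 [0.0267, 0.1333, -0.0133],
 [0.0373, -0.0133, 0.1813]].

Step 3 — form the quadratic (x - mu)^T · Sigma^{-1} · (x - mu):
  Sigma^{-1} · (x - mu) = (-0.3413, -0.3067, -0.2293).
  (x - mu)^T · [Sigma^{-1} · (x - mu)] = (-2)·(-0.3413) + (-2)·(-0.3067) + (-1)·(-0.2293) = 1.5253.

Step 4 — take square root: d = √(1.5253) ≈ 1.235.

d(x, mu) = √(1.5253) ≈ 1.235


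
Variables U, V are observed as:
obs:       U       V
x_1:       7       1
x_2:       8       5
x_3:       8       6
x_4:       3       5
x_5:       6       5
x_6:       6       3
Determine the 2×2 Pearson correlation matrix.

Step 1 — column means:
  mean(U) = (7 + 8 + 8 + 3 + 6 + 6) / 6 = 38/6 = 6.3333
  mean(V) = (1 + 5 + 6 + 5 + 5 + 3) / 6 = 25/6 = 4.1667

Step 2 — sample variances and covariances s[i,j] = (1/(n-1)) · Σ_k (x_{k,i} - mean_i) · (x_{k,j} - mean_j), with n-1 = 5:
  s[U,U] = ((0.6667)·(0.6667) + (1.6667)·(1.6667) + (1.6667)·(1.6667) + (-3.3333)·(-3.3333) + (-0.3333)·(-0.3333) + (-0.3333)·(-0.3333)) / 5 = 17.3333/5 = 3.4667
  s[U,V] = ((0.6667)·(-3.1667) + (1.6667)·(0.8333) + (1.6667)·(1.8333) + (-3.3333)·(0.8333) + (-0.3333)·(0.8333) + (-0.3333)·(-1.1667)) / 5 = -0.3333/5 = -0.0667
  s[V,V] = ((-3.1667)·(-3.1667) + (0.8333)·(0.8333) + (1.8333)·(1.8333) + (0.8333)·(0.8333) + (0.8333)·(0.8333) + (-1.1667)·(-1.1667)) / 5 = 16.8333/5 = 3.3667
  Sample standard deviations s_i = √(s[i,i]):
  s(U) = √(3.4667) = 1.8619
  s(V) = √(3.3667) = 1.8348

Step 3 — r_{ij} = s_{ij} / (s_i · s_j):
  r[U,U] = 1 (diagonal).
  r[U,V] = -0.0667 / (1.8619 · 1.8348) = -0.0667 / 3.4163 = -0.0195
  r[V,V] = 1 (diagonal).

R is symmetric with unit diagonal. Assembling:

R = [[1, -0.0195],
 [-0.0195, 1]]


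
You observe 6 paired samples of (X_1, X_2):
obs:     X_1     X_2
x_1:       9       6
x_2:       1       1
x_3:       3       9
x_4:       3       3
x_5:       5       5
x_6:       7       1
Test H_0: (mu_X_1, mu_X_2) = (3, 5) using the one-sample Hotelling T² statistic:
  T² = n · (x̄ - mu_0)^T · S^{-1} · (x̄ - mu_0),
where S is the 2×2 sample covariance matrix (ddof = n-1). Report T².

Step 1 — sample mean vector:
  mean(X_1) = (9 + 1 + 3 + 3 + 5 + 7) / 6 = 28/6 = 4.6667
  mean(X_2) = (6 + 1 + 9 + 3 + 5 + 1) / 6 = 25/6 = 4.1667
  x̄ = (4.6667, 4.1667),  deviation x̄ - mu_0 = (4.6667, 4.1667) - (3, 5) = (1.6667, -0.8333).

Step 2 — sample covariance matrix, S[i,j] = (1/(n-1)) · Σ_k (x_{k,i} - mean_i) · (x_{k,j} - mean_j), divisor n-1 = 5:
  S[X_1,X_1] = ((4.3333)·(4.3333) + (-3.6667)·(-3.6667) + (-1.6667)·(-1.6667) + (-1.6667)·(-1.6667) + (0.3333)·(0.3333) + (2.3333)·(2.3333)) / 5 = 43.3333/5 = 8.6667
  S[X_1,X_2] = ((4.3333)·(1.8333) + (-3.6667)·(-3.1667) + (-1.6667)·(4.8333) + (-1.6667)·(-1.1667) + (0.3333)·(0.8333) + (2.3333)·(-3.1667)) / 5 = 6.3333/5 = 1.2667
  S[X_2,X_2] = ((1.8333)·(1.8333) + (-3.1667)·(-3.1667) + (4.8333)·(4.8333) + (-1.1667)·(-1.1667) + (0.8333)·(0.8333) + (-3.1667)·(-3.1667)) / 5 = 48.8333/5 = 9.7667
  S = [[8.6667, 1.2667],
 [1.2667, 9.7667]].

Step 3 — invert S. det(S) = 8.6667·9.7667 - (1.2667)² = 83.04.
  S^{-1} = (1/det) · [[d, -b], [-b, a]] = [[0.1176, -0.0153],
 [-0.0153, 0.1044]].

Step 4 — quadratic form (x̄ - mu_0)^T · S^{-1} · (x̄ - mu_0):
  S^{-1} · (x̄ - mu_0) = (0.2087, -0.1124),
  (x̄ - mu_0)^T · [...] = (1.6667)·(0.2087) + (-0.8333)·(-0.1124) = 0.4416.

Step 5 — scale by n: T² = 6 · 0.4416 = 2.6493.

T² ≈ 2.6493


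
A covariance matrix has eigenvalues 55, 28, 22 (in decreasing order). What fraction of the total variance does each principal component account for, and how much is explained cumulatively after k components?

Step 1 — total variance = trace(Sigma) = Σ λ_i = 55 + 28 + 22 = 105.

Step 2 — fraction explained by component i = λ_i / Σ λ:
  PC1: 55/105 = 0.5238
  PC2: 28/105 = 0.2667
  PC3: 22/105 = 0.2095

Step 3 — cumulative fraction after k components = (λ_1 + ... + λ_k) / Σ λ:
  k = 1: 55/105 = 0.5238
  k = 2: (55 + 28)/105 = 83/105 = 0.7905
  k = 3: (55 + 28 + 22)/105 = 105/105 = 1

Summary (fraction, with percent):

explained: PC1 0.5238 (52.38%), PC2 0.2667 (26.67%), PC3 0.2095 (20.95%);  cumulative: 0.5238, 0.7905, 1


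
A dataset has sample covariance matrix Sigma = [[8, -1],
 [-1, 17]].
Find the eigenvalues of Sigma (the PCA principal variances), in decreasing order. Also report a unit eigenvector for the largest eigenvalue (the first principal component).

Step 1 — characteristic polynomial of 2×2 Sigma:
  det(Sigma - λI) = λ² - trace · λ + det = 0.
  trace = 8 + 17 = 25, det = 8·17 - (-1)² = 135.
Step 2 — discriminant:
  Δ = trace² - 4·det = 625 - 540 = 85.
Step 3 — eigenvalues:
  λ = (trace ± √Δ)/2 = (25 ± 9.2195)/2,
  λ_1 = 17.1098,  λ_2 = 7.8902.

Step 4 — unit eigenvector for λ_1: solve (Sigma - λ_1 I)v = 0. First row:
  (8 - 17.1098)·v_x + (-1)·v_y = 0, i.e. (-9.1098)·v_x + (-1)·v_y = 0,
  so v ∝ (b, λ_1 - a) = (-1, 9.1098); multiply by -1 so the first entry is positive: u = (1, -9.1098).
  ||u|| = √((1)² + (-9.1098)²) = √(83.988) ≈ 9.1645,
  v_1 = u/||u|| ≈ (0.1091, -0.994) (||v_1|| = 1).

λ_1 = 17.1098,  λ_2 = 7.8902;  v_1 ≈ (0.1091, -0.994)


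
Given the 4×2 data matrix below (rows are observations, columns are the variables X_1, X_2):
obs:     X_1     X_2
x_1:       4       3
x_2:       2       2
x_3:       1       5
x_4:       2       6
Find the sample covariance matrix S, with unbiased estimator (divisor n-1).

Step 1 — column means:
  mean(X_1) = (4 + 2 + 1 + 2) / 4 = 9/4 = 2.25
  mean(X_2) = (3 + 2 + 5 + 6) / 4 = 16/4 = 4

Step 2 — sample covariance S[i,j] = (1/(n-1)) · Σ_k (x_{k,i} - mean_i) · (x_{k,j} - mean_j), with n-1 = 3.
  S[X_1,X_1] = ((1.75)·(1.75) + (-0.25)·(-0.25) + (-1.25)·(-1.25) + (-0.25)·(-0.25)) / 3 = 4.75/3 = 1.5833
  S[X_1,X_2] = ((1.75)·(-1) + (-0.25)·(-2) + (-1.25)·(1) + (-0.25)·(2)) / 3 = -3/3 = -1
  S[X_2,X_2] = ((-1)·(-1) + (-2)·(-2) + (1)·(1) + (2)·(2)) / 3 = 10/3 = 3.3333

S is symmetric (S[j,i] = S[i,j]). Assembling:

S = [[1.5833, -1],
 [-1, 3.3333]]


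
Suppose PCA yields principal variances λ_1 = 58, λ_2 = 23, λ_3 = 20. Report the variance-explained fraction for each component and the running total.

Step 1 — total variance = trace(Sigma) = Σ λ_i = 58 + 23 + 20 = 101.

Step 2 — fraction explained by component i = λ_i / Σ λ:
  PC1: 58/101 = 0.5743
  PC2: 23/101 = 0.2277
  PC3: 20/101 = 0.198

Step 3 — cumulative fraction after k components = (λ_1 + ... + λ_k) / Σ λ:
  k = 1: 58/101 = 0.5743
  k = 2: (58 + 23)/101 = 81/101 = 0.802
  k = 3: (58 + 23 + 20)/101 = 101/101 = 1

Summary (fraction, with percent):

explained: PC1 0.5743 (57.43%), PC2 0.2277 (22.77%), PC3 0.198 (19.8%);  cumulative: 0.5743, 0.802, 1


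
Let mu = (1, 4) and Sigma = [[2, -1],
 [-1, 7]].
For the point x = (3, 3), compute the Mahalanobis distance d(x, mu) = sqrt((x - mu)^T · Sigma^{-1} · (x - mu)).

Step 1 — centre the observation: (x - mu) = (2, -1).

Step 2 — invert Sigma. det(Sigma) = 2·7 - (-1)² = 13.
  Sigma^{-1} = (1/det) · [[d, -b], [-b, a]] = [[0.5385, 0.0769],
 [0.0769, 0.1538]].

Step 3 — form the quadratic (x - mu)^T · Sigma^{-1} · (x - mu):
  Sigma^{-1} · (x - mu) = (1, 0).
  (x - mu)^T · [Sigma^{-1} · (x - mu)] = (2)·(1) + (-1)·(0) = 2.

Step 4 — take square root: d = √(2) ≈ 1.4142.

d(x, mu) = √(2) ≈ 1.4142


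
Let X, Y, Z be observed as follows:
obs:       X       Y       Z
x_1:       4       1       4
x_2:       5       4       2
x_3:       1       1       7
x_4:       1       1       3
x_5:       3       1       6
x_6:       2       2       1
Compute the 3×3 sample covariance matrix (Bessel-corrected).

Step 1 — column means:
  mean(X) = (4 + 5 + 1 + 1 + 3 + 2) / 6 = 16/6 = 2.6667
  mean(Y) = (1 + 4 + 1 + 1 + 1 + 2) / 6 = 10/6 = 1.6667
  mean(Z) = (4 + 2 + 7 + 3 + 6 + 1) / 6 = 23/6 = 3.8333

Step 2 — sample covariance S[i,j] = (1/(n-1)) · Σ_k (x_{k,i} - mean_i) · (x_{k,j} - mean_j), with n-1 = 5.
  S[X,X] = ((1.3333)·(1.3333) + (2.3333)·(2.3333) + (-1.6667)·(-1.6667) + (-1.6667)·(-1.6667) + (0.3333)·(0.3333) + (-0.6667)·(-0.6667)) / 5 = 13.3333/5 = 2.6667
  S[X,Y] = ((1.3333)·(-0.6667) + (2.3333)·(2.3333) + (-1.6667)·(-0.6667) + (-1.6667)·(-0.6667) + (0.3333)·(-0.6667) + (-0.6667)·(0.3333)) / 5 = 6.3333/5 = 1.2667
  S[X,Z] = ((1.3333)·(0.1667) + (2.3333)·(-1.8333) + (-1.6667)·(3.1667) + (-1.6667)·(-0.8333) + (0.3333)·(2.1667) + (-0.6667)·(-2.8333)) / 5 = -5.3333/5 = -1.0667
  S[Y,Y] = ((-0.6667)·(-0.6667) + (2.3333)·(2.3333) + (-0.6667)·(-0.6667) + (-0.6667)·(-0.6667) + (-0.6667)·(-0.6667) + (0.3333)·(0.3333)) / 5 = 7.3333/5 = 1.4667
  S[Y,Z] = ((-0.6667)·(0.1667) + (2.3333)·(-1.8333) + (-0.6667)·(3.1667) + (-0.6667)·(-0.8333) + (-0.6667)·(2.1667) + (0.3333)·(-2.8333)) / 5 = -8.3333/5 = -1.6667
  S[Z,Z] = ((0.1667)·(0.1667) + (-1.8333)·(-1.8333) + (3.1667)·(3.1667) + (-0.8333)·(-0.8333) + (2.1667)·(2.1667) + (-2.8333)·(-2.8333)) / 5 = 26.8333/5 = 5.3667

S is symmetric (S[j,i] = S[i,j]). Assembling:

S = [[2.6667, 1.2667, -1.0667],
 [1.2667, 1.4667, -1.6667],
 [-1.0667, -1.6667, 5.3667]]


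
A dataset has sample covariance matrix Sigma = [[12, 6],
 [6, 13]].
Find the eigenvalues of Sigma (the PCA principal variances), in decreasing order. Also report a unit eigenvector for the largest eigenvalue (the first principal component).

Step 1 — characteristic polynomial of 2×2 Sigma:
  det(Sigma - λI) = λ² - trace · λ + det = 0.
  trace = 12 + 13 = 25, det = 12·13 - (6)² = 120.
Step 2 — discriminant:
  Δ = trace² - 4·det = 625 - 480 = 145.
Step 3 — eigenvalues:
  λ = (trace ± √Δ)/2 = (25 ± 12.0416)/2,
  λ_1 = 18.5208,  λ_2 = 6.4792.

Step 4 — unit eigenvector for λ_1: solve (Sigma - λ_1 I)v = 0. First row:
  (12 - 18.5208)·v_x + (6)·v_y = 0, i.e. (-6.5208)·v_x + (6)·v_y = 0,
  so v ∝ (b, λ_1 - a) = (6, 6.5208) = u.
  ||u|| = √((6)² + (6.5208)²) = √(78.5208) ≈ 8.8612,
  v_1 = u/||u|| ≈ (0.6771, 0.7359) (||v_1|| = 1).

λ_1 = 18.5208,  λ_2 = 6.4792;  v_1 ≈ (0.6771, 0.7359)


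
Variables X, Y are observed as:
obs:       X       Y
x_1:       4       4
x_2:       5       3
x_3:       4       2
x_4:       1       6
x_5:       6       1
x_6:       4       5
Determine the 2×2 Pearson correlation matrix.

Step 1 — column means:
  mean(X) = (4 + 5 + 4 + 1 + 6 + 4) / 6 = 24/6 = 4
  mean(Y) = (4 + 3 + 2 + 6 + 1 + 5) / 6 = 21/6 = 3.5

Step 2 — sample variances and covariances s[i,j] = (1/(n-1)) · Σ_k (x_{k,i} - mean_i) · (x_{k,j} - mean_j), with n-1 = 5:
  s[X,X] = ((0)·(0) + (1)·(1) + (0)·(0) + (-3)·(-3) + (2)·(2) + (0)·(0)) / 5 = 14/5 = 2.8
  s[X,Y] = ((0)·(0.5) + (1)·(-0.5) + (0)·(-1.5) + (-3)·(2.5) + (2)·(-2.5) + (0)·(1.5)) / 5 = -13/5 = -2.6
  s[Y,Y] = ((0.5)·(0.5) + (-0.5)·(-0.5) + (-1.5)·(-1.5) + (2.5)·(2.5) + (-2.5)·(-2.5) + (1.5)·(1.5)) / 5 = 17.5/5 = 3.5
  Sample standard deviations s_i = √(s[i,i]):
  s(X) = √(2.8) = 1.6733
  s(Y) = √(3.5) = 1.8708

Step 3 — r_{ij} = s_{ij} / (s_i · s_j):
  r[X,X] = 1 (diagonal).
  r[X,Y] = -2.6 / (1.6733 · 1.8708) = -2.6 / 3.1305 = -0.8305
  r[Y,Y] = 1 (diagonal).

R is symmetric with unit diagonal. Assembling:

R = [[1, -0.8305],
 [-0.8305, 1]]


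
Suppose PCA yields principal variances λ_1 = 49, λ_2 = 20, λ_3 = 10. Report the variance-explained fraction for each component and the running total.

Step 1 — total variance = trace(Sigma) = Σ λ_i = 49 + 20 + 10 = 79.

Step 2 — fraction explained by component i = λ_i / Σ λ:
  PC1: 49/79 = 0.6203
  PC2: 20/79 = 0.2532
  PC3: 10/79 = 0.1266

Step 3 — cumulative fraction after k components = (λ_1 + ... + λ_k) / Σ λ:
  k = 1: 49/79 = 0.6203
  k = 2: (49 + 20)/79 = 69/79 = 0.8734
  k = 3: (49 + 20 + 10)/79 = 79/79 = 1

Summary (fraction, with percent):

explained: PC1 0.6203 (62.03%), PC2 0.2532 (25.32%), PC3 0.1266 (12.66%);  cumulative: 0.6203, 0.8734, 1


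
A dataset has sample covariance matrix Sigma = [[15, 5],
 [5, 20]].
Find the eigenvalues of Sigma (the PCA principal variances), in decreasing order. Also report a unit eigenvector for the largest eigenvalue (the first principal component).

Step 1 — characteristic polynomial of 2×2 Sigma:
  det(Sigma - λI) = λ² - trace · λ + det = 0.
  trace = 15 + 20 = 35, det = 15·20 - (5)² = 275.
Step 2 — discriminant:
  Δ = trace² - 4·det = 1225 - 1100 = 125.
Step 3 — eigenvalues:
  λ = (trace ± √Δ)/2 = (35 ± 11.1803)/2,
  λ_1 = 23.0902,  λ_2 = 11.9098.

Step 4 — unit eigenvector for λ_1: solve (Sigma - λ_1 I)v = 0. First row:
  (15 - 23.0902)·v_x + (5)·v_y = 0, i.e. (-8.0902)·v_x + (5)·v_y = 0,
  so v ∝ (b, λ_1 - a) = (5, 8.0902) = u.
  ||u|| = √((5)² + (8.0902)²) = √(90.4508) ≈ 9.5106,
  v_1 = u/||u|| ≈ (0.5257, 0.8507) (||v_1|| = 1).

λ_1 = 23.0902,  λ_2 = 11.9098;  v_1 ≈ (0.5257, 0.8507)


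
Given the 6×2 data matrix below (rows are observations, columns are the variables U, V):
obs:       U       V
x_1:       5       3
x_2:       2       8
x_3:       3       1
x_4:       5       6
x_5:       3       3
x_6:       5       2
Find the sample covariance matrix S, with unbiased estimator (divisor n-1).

Step 1 — column means:
  mean(U) = (5 + 2 + 3 + 5 + 3 + 5) / 6 = 23/6 = 3.8333
  mean(V) = (3 + 8 + 1 + 6 + 3 + 2) / 6 = 23/6 = 3.8333

Step 2 — sample covariance S[i,j] = (1/(n-1)) · Σ_k (x_{k,i} - mean_i) · (x_{k,j} - mean_j), with n-1 = 5.
  S[U,U] = ((1.1667)·(1.1667) + (-1.8333)·(-1.8333) + (-0.8333)·(-0.8333) + (1.1667)·(1.1667) + (-0.8333)·(-0.8333) + (1.1667)·(1.1667)) / 5 = 8.8333/5 = 1.7667
  S[U,V] = ((1.1667)·(-0.8333) + (-1.8333)·(4.1667) + (-0.8333)·(-2.8333) + (1.1667)·(2.1667) + (-0.8333)·(-0.8333) + (1.1667)·(-1.8333)) / 5 = -5.1667/5 = -1.0333
  S[V,V] = ((-0.8333)·(-0.8333) + (4.1667)·(4.1667) + (-2.8333)·(-2.8333) + (2.1667)·(2.1667) + (-0.8333)·(-0.8333) + (-1.8333)·(-1.8333)) / 5 = 34.8333/5 = 6.9667

S is symmetric (S[j,i] = S[i,j]). Assembling:

S = [[1.7667, -1.0333],
 [-1.0333, 6.9667]]


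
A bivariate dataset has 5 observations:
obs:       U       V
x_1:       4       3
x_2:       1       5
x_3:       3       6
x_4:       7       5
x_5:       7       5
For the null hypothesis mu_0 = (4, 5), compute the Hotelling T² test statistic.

Step 1 — sample mean vector:
  mean(U) = (4 + 1 + 3 + 7 + 7) / 5 = 22/5 = 4.4
  mean(V) = (3 + 5 + 6 + 5 + 5) / 5 = 24/5 = 4.8
  x̄ = (4.4, 4.8),  deviation x̄ - mu_0 = (4.4, 4.8) - (4, 5) = (0.4, -0.2).

Step 2 — sample covariance matrix, S[i,j] = (1/(n-1)) · Σ_k (x_{k,i} - mean_i) · (x_{k,j} - mean_j), divisor n-1 = 4:
  S[U,U] = ((-0.4)·(-0.4) + (-3.4)·(-3.4) + (-1.4)·(-1.4) + (2.6)·(2.6) + (2.6)·(2.6)) / 4 = 27.2/4 = 6.8
  S[U,V] = ((-0.4)·(-1.8) + (-3.4)·(0.2) + (-1.4)·(1.2) + (2.6)·(0.2) + (2.6)·(0.2)) / 4 = -0.6/4 = -0.15
  S[V,V] = ((-1.8)·(-1.8) + (0.2)·(0.2) + (1.2)·(1.2) + (0.2)·(0.2) + (0.2)·(0.2)) / 4 = 4.8/4 = 1.2
  S = [[6.8, -0.15],
 [-0.15, 1.2]].

Step 3 — invert S. det(S) = 6.8·1.2 - (-0.15)² = 8.1375.
  S^{-1} = (1/det) · [[d, -b], [-b, a]] = [[0.1475, 0.0184],
 [0.0184, 0.8356]].

Step 4 — quadratic form (x̄ - mu_0)^T · S^{-1} · (x̄ - mu_0):
  S^{-1} · (x̄ - mu_0) = (0.0553, -0.1598),
  (x̄ - mu_0)^T · [...] = (0.4)·(0.0553) + (-0.2)·(-0.1598) = 0.0541.

Step 5 — scale by n: T² = 5 · 0.0541 = 0.2704.

T² ≈ 0.2704


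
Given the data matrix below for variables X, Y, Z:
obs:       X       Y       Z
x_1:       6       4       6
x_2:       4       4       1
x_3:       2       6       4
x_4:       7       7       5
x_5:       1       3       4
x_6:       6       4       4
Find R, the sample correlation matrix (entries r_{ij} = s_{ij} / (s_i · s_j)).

Step 1 — column means:
  mean(X) = (6 + 4 + 2 + 7 + 1 + 6) / 6 = 26/6 = 4.3333
  mean(Y) = (4 + 4 + 6 + 7 + 3 + 4) / 6 = 28/6 = 4.6667
  mean(Z) = (6 + 1 + 4 + 5 + 4 + 4) / 6 = 24/6 = 4

Step 2 — sample variances and covariances s[i,j] = (1/(n-1)) · Σ_k (x_{k,i} - mean_i) · (x_{k,j} - mean_j), with n-1 = 5:
  s[X,X] = ((1.6667)·(1.6667) + (-0.3333)·(-0.3333) + (-2.3333)·(-2.3333) + (2.6667)·(2.6667) + (-3.3333)·(-3.3333) + (1.6667)·(1.6667)) / 5 = 29.3333/5 = 5.8667
  s[X,Y] = ((1.6667)·(-0.6667) + (-0.3333)·(-0.6667) + (-2.3333)·(1.3333) + (2.6667)·(2.3333) + (-3.3333)·(-1.6667) + (1.6667)·(-0.6667)) / 5 = 6.6667/5 = 1.3333
  s[X,Z] = ((1.6667)·(2) + (-0.3333)·(-3) + (-2.3333)·(0) + (2.6667)·(1) + (-3.3333)·(0) + (1.6667)·(0)) / 5 = 7/5 = 1.4
  s[Y,Y] = ((-0.6667)·(-0.6667) + (-0.6667)·(-0.6667) + (1.3333)·(1.3333) + (2.3333)·(2.3333) + (-1.6667)·(-1.6667) + (-0.6667)·(-0.6667)) / 5 = 11.3333/5 = 2.2667
  s[Y,Z] = ((-0.6667)·(2) + (-0.6667)·(-3) + (1.3333)·(0) + (2.3333)·(1) + (-1.6667)·(0) + (-0.6667)·(0)) / 5 = 3/5 = 0.6
  s[Z,Z] = ((2)·(2) + (-3)·(-3) + (0)·(0) + (1)·(1) + (0)·(0) + (0)·(0)) / 5 = 14/5 = 2.8
  Sample standard deviations s_i = √(s[i,i]):
  s(X) = √(5.8667) = 2.4221
  s(Y) = √(2.2667) = 1.5055
  s(Z) = √(2.8) = 1.6733

Step 3 — r_{ij} = s_{ij} / (s_i · s_j):
  r[X,X] = 1 (diagonal).
  r[X,Y] = 1.3333 / (2.4221 · 1.5055) = 1.3333 / 3.6466 = 0.3656
  r[X,Z] = 1.4 / (2.4221 · 1.6733) = 1.4 / 4.053 = 0.3454
  r[Y,Y] = 1 (diagonal).
  r[Y,Z] = 0.6 / (1.5055 · 1.6733) = 0.6 / 2.5193 = 0.2382
  r[Z,Z] = 1 (diagonal).

R is symmetric with unit diagonal. Assembling:

R = [[1, 0.3656, 0.3454],
 [0.3656, 1, 0.2382],
 [0.3454, 0.2382, 1]]


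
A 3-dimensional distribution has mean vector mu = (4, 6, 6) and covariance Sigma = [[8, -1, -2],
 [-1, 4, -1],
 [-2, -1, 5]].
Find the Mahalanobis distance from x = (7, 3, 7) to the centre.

Step 1 — centre the observation: (x - mu) = (3, -3, 1).

Step 2 — invert Sigma (cofactor / det for 3×3, or solve directly):
  Sigma^{-1} = [[0.1496, 0.0551, 0.0709],
 [0.0551, 0.2835, 0.0787],
 [0.0709, 0.0787, 0.2441]].

Step 3 — form the quadratic (x - mu)^T · Sigma^{-1} · (x - mu):
  Sigma^{-1} · (x - mu) = (0.3543, -0.6063, 0.2205).
  (x - mu)^T · [Sigma^{-1} · (x - mu)] = (3)·(0.3543) + (-3)·(-0.6063) + (1)·(0.2205) = 3.1024.

Step 4 — take square root: d = √(3.1024) ≈ 1.7614.

d(x, mu) = √(3.1024) ≈ 1.7614


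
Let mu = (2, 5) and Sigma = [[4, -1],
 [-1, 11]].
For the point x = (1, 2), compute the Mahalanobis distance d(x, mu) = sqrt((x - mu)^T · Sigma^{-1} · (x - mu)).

Step 1 — centre the observation: (x - mu) = (-1, -3).

Step 2 — invert Sigma. det(Sigma) = 4·11 - (-1)² = 43.
  Sigma^{-1} = (1/det) · [[d, -b], [-b, a]] = [[0.2558, 0.0233],
 [0.0233, 0.093]].

Step 3 — form the quadratic (x - mu)^T · Sigma^{-1} · (x - mu):
  Sigma^{-1} · (x - mu) = (-0.3256, -0.3023).
  (x - mu)^T · [Sigma^{-1} · (x - mu)] = (-1)·(-0.3256) + (-3)·(-0.3023) = 1.2326.

Step 4 — take square root: d = √(1.2326) ≈ 1.1102.

d(x, mu) = √(1.2326) ≈ 1.1102


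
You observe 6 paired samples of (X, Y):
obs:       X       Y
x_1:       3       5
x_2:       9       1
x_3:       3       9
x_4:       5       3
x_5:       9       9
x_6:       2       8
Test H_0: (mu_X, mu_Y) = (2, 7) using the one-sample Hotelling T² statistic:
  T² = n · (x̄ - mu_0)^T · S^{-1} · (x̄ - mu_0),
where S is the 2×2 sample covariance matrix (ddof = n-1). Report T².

Step 1 — sample mean vector:
  mean(X) = (3 + 9 + 3 + 5 + 9 + 2) / 6 = 31/6 = 5.1667
  mean(Y) = (5 + 1 + 9 + 3 + 9 + 8) / 6 = 35/6 = 5.8333
  x̄ = (5.1667, 5.8333),  deviation x̄ - mu_0 = (5.1667, 5.8333) - (2, 7) = (3.1667, -1.1667).

Step 2 — sample covariance matrix, S[i,j] = (1/(n-1)) · Σ_k (x_{k,i} - mean_i) · (x_{k,j} - mean_j), divisor n-1 = 5:
  S[X,X] = ((-2.1667)·(-2.1667) + (3.8333)·(3.8333) + (-2.1667)·(-2.1667) + (-0.1667)·(-0.1667) + (3.8333)·(3.8333) + (-3.1667)·(-3.1667)) / 5 = 48.8333/5 = 9.7667
  S[X,Y] = ((-2.1667)·(-0.8333) + (3.8333)·(-4.8333) + (-2.1667)·(3.1667) + (-0.1667)·(-2.8333) + (3.8333)·(3.1667) + (-3.1667)·(2.1667)) / 5 = -17.8333/5 = -3.5667
  S[Y,Y] = ((-0.8333)·(-0.8333) + (-4.8333)·(-4.8333) + (3.1667)·(3.1667) + (-2.8333)·(-2.8333) + (3.1667)·(3.1667) + (2.1667)·(2.1667)) / 5 = 56.8333/5 = 11.3667
  S = [[9.7667, -3.5667],
 [-3.5667, 11.3667]].

Step 3 — invert S. det(S) = 9.7667·11.3667 - (-3.5667)² = 98.2933.
  S^{-1} = (1/det) · [[d, -b], [-b, a]] = [[0.1156, 0.0363],
 [0.0363, 0.0994]].

Step 4 — quadratic form (x̄ - mu_0)^T · S^{-1} · (x̄ - mu_0):
  S^{-1} · (x̄ - mu_0) = (0.3239, -0.001),
  (x̄ - mu_0)^T · [...] = (3.1667)·(0.3239) + (-1.1667)·(-0.001) = 1.0267.

Step 5 — scale by n: T² = 6 · 1.0267 = 6.1605.

T² ≈ 6.1605


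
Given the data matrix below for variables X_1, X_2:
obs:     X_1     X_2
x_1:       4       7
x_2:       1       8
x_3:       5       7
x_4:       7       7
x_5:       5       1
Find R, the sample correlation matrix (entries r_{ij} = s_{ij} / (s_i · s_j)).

Step 1 — column means:
  mean(X_1) = (4 + 1 + 5 + 7 + 5) / 5 = 22/5 = 4.4
  mean(X_2) = (7 + 8 + 7 + 7 + 1) / 5 = 30/5 = 6

Step 2 — sample variances and covariances s[i,j] = (1/(n-1)) · Σ_k (x_{k,i} - mean_i) · (x_{k,j} - mean_j), with n-1 = 4:
  s[X_1,X_1] = ((-0.4)·(-0.4) + (-3.4)·(-3.4) + (0.6)·(0.6) + (2.6)·(2.6) + (0.6)·(0.6)) / 4 = 19.2/4 = 4.8
  s[X_1,X_2] = ((-0.4)·(1) + (-3.4)·(2) + (0.6)·(1) + (2.6)·(1) + (0.6)·(-5)) / 4 = -7/4 = -1.75
  s[X_2,X_2] = ((1)·(1) + (2)·(2) + (1)·(1) + (1)·(1) + (-5)·(-5)) / 4 = 32/4 = 8
  Sample standard deviations s_i = √(s[i,i]):
  s(X_1) = √(4.8) = 2.1909
  s(X_2) = √(8) = 2.8284

Step 3 — r_{ij} = s_{ij} / (s_i · s_j):
  r[X_1,X_1] = 1 (diagonal).
  r[X_1,X_2] = -1.75 / (2.1909 · 2.8284) = -1.75 / 6.1968 = -0.2824
  r[X_2,X_2] = 1 (diagonal).

R is symmetric with unit diagonal. Assembling:

R = [[1, -0.2824],
 [-0.2824, 1]]


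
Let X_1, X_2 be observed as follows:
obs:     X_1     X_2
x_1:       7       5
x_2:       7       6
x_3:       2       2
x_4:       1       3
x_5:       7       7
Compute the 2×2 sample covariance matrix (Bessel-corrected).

Step 1 — column means:
  mean(X_1) = (7 + 7 + 2 + 1 + 7) / 5 = 24/5 = 4.8
  mean(X_2) = (5 + 6 + 2 + 3 + 7) / 5 = 23/5 = 4.6

Step 2 — sample covariance S[i,j] = (1/(n-1)) · Σ_k (x_{k,i} - mean_i) · (x_{k,j} - mean_j), with n-1 = 4.
  S[X_1,X_1] = ((2.2)·(2.2) + (2.2)·(2.2) + (-2.8)·(-2.8) + (-3.8)·(-3.8) + (2.2)·(2.2)) / 4 = 36.8/4 = 9.2
  S[X_1,X_2] = ((2.2)·(0.4) + (2.2)·(1.4) + (-2.8)·(-2.6) + (-3.8)·(-1.6) + (2.2)·(2.4)) / 4 = 22.6/4 = 5.65
  S[X_2,X_2] = ((0.4)·(0.4) + (1.4)·(1.4) + (-2.6)·(-2.6) + (-1.6)·(-1.6) + (2.4)·(2.4)) / 4 = 17.2/4 = 4.3

S is symmetric (S[j,i] = S[i,j]). Assembling:

S = [[9.2, 5.65],
 [5.65, 4.3]]


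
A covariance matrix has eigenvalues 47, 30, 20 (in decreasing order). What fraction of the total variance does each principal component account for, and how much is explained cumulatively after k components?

Step 1 — total variance = trace(Sigma) = Σ λ_i = 47 + 30 + 20 = 97.

Step 2 — fraction explained by component i = λ_i / Σ λ:
  PC1: 47/97 = 0.4845
  PC2: 30/97 = 0.3093
  PC3: 20/97 = 0.2062

Step 3 — cumulative fraction after k components = (λ_1 + ... + λ_k) / Σ λ:
  k = 1: 47/97 = 0.4845
  k = 2: (47 + 30)/97 = 77/97 = 0.7938
  k = 3: (47 + 30 + 20)/97 = 97/97 = 1

Summary (fraction, with percent):

explained: PC1 0.4845 (48.45%), PC2 0.3093 (30.93%), PC3 0.2062 (20.62%);  cumulative: 0.4845, 0.7938, 1


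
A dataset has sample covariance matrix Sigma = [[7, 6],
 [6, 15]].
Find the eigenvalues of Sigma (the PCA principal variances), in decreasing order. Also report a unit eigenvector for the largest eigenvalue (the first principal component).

Step 1 — characteristic polynomial of 2×2 Sigma:
  det(Sigma - λI) = λ² - trace · λ + det = 0.
  trace = 7 + 15 = 22, det = 7·15 - (6)² = 69.
Step 2 — discriminant:
  Δ = trace² - 4·det = 484 - 276 = 208.
Step 3 — eigenvalues:
  λ = (trace ± √Δ)/2 = (22 ± 14.4222)/2,
  λ_1 = 18.2111,  λ_2 = 3.7889.

Step 4 — unit eigenvector for λ_1: solve (Sigma - λ_1 I)v = 0. First row:
  (7 - 18.2111)·v_x + (6)·v_y = 0, i.e. (-11.2111)·v_x + (6)·v_y = 0,
  so v ∝ (b, λ_1 - a) = (6, 11.2111) = u.
  ||u|| = √((6)² + (11.2111)²) = √(161.6888) ≈ 12.7157,
  v_1 = u/||u|| ≈ (0.4719, 0.8817) (||v_1|| = 1).

λ_1 = 18.2111,  λ_2 = 3.7889;  v_1 ≈ (0.4719, 0.8817)


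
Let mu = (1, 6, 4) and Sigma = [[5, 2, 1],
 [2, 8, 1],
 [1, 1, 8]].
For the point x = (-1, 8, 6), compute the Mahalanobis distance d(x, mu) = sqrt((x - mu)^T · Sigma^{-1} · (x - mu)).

Step 1 — centre the observation: (x - mu) = (-2, 2, 2).

Step 2 — invert Sigma (cofactor / det for 3×3, or solve directly):
  Sigma^{-1} = [[0.2258, -0.0538, -0.0215],
 [-0.0538, 0.1398, -0.0108],
 [-0.0215, -0.0108, 0.129]].

Step 3 — form the quadratic (x - mu)^T · Sigma^{-1} · (x - mu):
  Sigma^{-1} · (x - mu) = (-0.6022, 0.3656, 0.2796).
  (x - mu)^T · [Sigma^{-1} · (x - mu)] = (-2)·(-0.6022) + (2)·(0.3656) + (2)·(0.2796) = 2.4946.

Step 4 — take square root: d = √(2.4946) ≈ 1.5794.

d(x, mu) = √(2.4946) ≈ 1.5794
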